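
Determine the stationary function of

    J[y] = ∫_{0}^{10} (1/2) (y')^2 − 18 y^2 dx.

The Lagrangian is L = (1/2) (y')^2 − 18 y^2.
Compute ∂L/∂y = -36y, ∂L/∂y' = y'.
The Euler-Lagrange equation d/dx(∂L/∂y') − ∂L/∂y = 0 reduces to
    y'' + 36 y = 0.
Its general solution is
    y(x) = A sin(6x) + B cos(6x),
with A, B fixed by the endpoint conditions.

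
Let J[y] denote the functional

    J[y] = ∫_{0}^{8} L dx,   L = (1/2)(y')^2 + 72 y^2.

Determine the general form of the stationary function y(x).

The Lagrangian is L = (1/2)(y')^2 + 72 y^2.
∂L/∂y = 144y.
∂L/∂y' = y'.
The Euler-Lagrange equation d/dx(∂L/∂y') − ∂L/∂y = 0 becomes:
    y'' - 144 y = 0
General solution: y(x) = A e^(12x) + B e^(-12x), where A and B are arbitrary constants fixed by the endpoint conditions.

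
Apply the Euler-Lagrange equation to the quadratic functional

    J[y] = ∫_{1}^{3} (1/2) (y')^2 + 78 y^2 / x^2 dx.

The Lagrangian is L = (1/2) (y')^2 + 78 y^2 / x^2.
Compute ∂L/∂y = 156y/x^2, ∂L/∂y' = y'.
The Euler-Lagrange equation d/dx(∂L/∂y') − ∂L/∂y = 0 reduces to
    y'' − 156/x^2 · y = 0  (x > 0).
Its general solution is
    y(x) = A x^13 + B x^(-12),
with A, B fixed by the endpoint conditions.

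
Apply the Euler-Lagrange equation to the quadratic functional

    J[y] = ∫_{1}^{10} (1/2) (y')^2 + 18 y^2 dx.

The Lagrangian is L = (1/2) (y')^2 + 18 y^2.
Compute ∂L/∂y = 36y, ∂L/∂y' = y'.
The Euler-Lagrange equation d/dx(∂L/∂y') − ∂L/∂y = 0 reduces to
    y'' − 36 y = 0.
Its general solution is
    y(x) = A e^(6x) + B e^(−6x),
with A, B fixed by the endpoint conditions.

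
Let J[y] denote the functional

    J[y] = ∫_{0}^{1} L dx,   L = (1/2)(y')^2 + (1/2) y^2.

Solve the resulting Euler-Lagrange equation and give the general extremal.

The Lagrangian is L = (1/2)(y')^2 + (1/2) y^2.
∂L/∂y = y.
∂L/∂y' = y'.
The Euler-Lagrange equation d/dx(∂L/∂y') − ∂L/∂y = 0 becomes:
    y'' - y = 0
General solution: y(x) = A e^x + B e^(-x), where A and B are arbitrary constants fixed by the endpoint conditions.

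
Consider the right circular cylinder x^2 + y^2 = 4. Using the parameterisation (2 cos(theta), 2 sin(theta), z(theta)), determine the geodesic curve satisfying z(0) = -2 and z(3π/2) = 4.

Parameterise the cylinder of radius R = 2 as
    r(θ) = (2 cos θ, 2 sin θ, z(θ)).
The arc-length element is
    ds = sqrt(4 + (dz/dθ)^2) dθ,
so the Lagrangian is L = sqrt(4 + z'^2).
L depends on z' only, not on z or θ, so ∂L/∂z = 0 and
    ∂L/∂z' = z' / sqrt(4 + z'^2).
The Euler-Lagrange equation gives
    d/dθ( z' / sqrt(4 + z'^2) ) = 0,
so z' is constant. Integrating once:
    z(θ) = a θ + b,
a helix on the cylinder (a straight line when the cylinder is unrolled). The constants a, b are determined by the endpoint conditions.
With endpoint conditions z(0) = -2 and z(3π/2) = 4: from z(0) = b we get b = -2, and a·3π/2 + -2 = 4 gives a = 4/π, so
    z(θ) = (4/π) θ − 2.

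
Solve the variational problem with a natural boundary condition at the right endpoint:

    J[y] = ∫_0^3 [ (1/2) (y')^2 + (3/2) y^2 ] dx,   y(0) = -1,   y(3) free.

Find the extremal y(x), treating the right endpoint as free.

The Lagrangian L = (1/2) (y')^2 + (3/2) y^2 gives
    ∂L/∂y = 3 y,   ∂L/∂y' = y'.
Euler-Lagrange: y'' − 3 y = 0.
With k = sqrt(3), the general solution is
    y(x) = A cosh(sqrt(3) x) + B sinh(sqrt(3) x).
Fixed left endpoint y(0) = -1 ⇒ A = -1.
The right endpoint x = 3 is free, so the natural (transversality) condition is ∂L/∂y' |_{x=3} = 0, i.e. y'(3) = 0.
Compute y'(x) = A k sinh(k x) + B k cosh(k x), so
    y'(3) = A k sinh(k·3) + B k cosh(k·3) = 0
    ⇒ B = −A tanh(k·3) = tanh(sqrt(3)·3).
Therefore the extremal is
    y(x) = −cosh(sqrt(3) x) + tanh(sqrt(3)·3) sinh(sqrt(3) x).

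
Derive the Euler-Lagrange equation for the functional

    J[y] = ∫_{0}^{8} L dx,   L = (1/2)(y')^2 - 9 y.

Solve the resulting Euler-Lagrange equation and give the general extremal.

The Lagrangian is L = (1/2)(y')^2 - 9 y.
∂L/∂y = -9.
∂L/∂y' = y'.
The Euler-Lagrange equation d/dx(∂L/∂y') − ∂L/∂y = 0 becomes:
    y'' + 9 = 0
General solution: y(x) = -(9/2) x^2 + A x + B, where A and B are arbitrary constants fixed by the endpoint conditions.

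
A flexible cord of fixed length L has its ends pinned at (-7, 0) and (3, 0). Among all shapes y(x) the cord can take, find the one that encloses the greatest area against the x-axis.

Set up the augmented Lagrangian using a multiplier λ for the length constraint:
    F(y, y') = y − λ sqrt(1 + y'^2).
F has no explicit x dependence, so the Beltrami identity yields a first integral
    F − y' ∂F/∂y' = C.
Compute ∂F/∂y' = −λ y' / sqrt(1 + y'^2). Then
    y − λ sqrt(1 + y'^2) + λ y'^2 / sqrt(1 + y'^2) = C
    ⇒  y − λ / sqrt(1 + y'^2) = C.
Solving for y' and integrating gives
    (x − a)^2 + (y − b)^2 = λ^2,
a circular arc of radius λ. The constants a, b are determined by the endpoint conditions y(-7) = y(3) = 0, and λ is fixed implicitly by the length constraint
    ∫_{-7}^{3} sqrt(1 + y'^2) dx = L.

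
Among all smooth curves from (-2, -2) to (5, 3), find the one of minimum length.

Arc-length functional: J[y] = ∫ sqrt(1 + (y')^2) dx.
Lagrangian L = sqrt(1 + (y')^2) has no explicit y dependence, so ∂L/∂y = 0 and the Euler-Lagrange equation gives
    d/dx( y' / sqrt(1 + (y')^2) ) = 0  ⇒  y' / sqrt(1 + (y')^2) = const.
Hence y' is constant, so y(x) is affine.
Fitting the endpoints (-2, -2) and (5, 3):
    slope m = (3 − (-2)) / (5 − (-2)) = 5/7,
    intercept c = (-2) − m·(-2) = -4/7.
Extremal: y(x) = (5/7) x - 4/7.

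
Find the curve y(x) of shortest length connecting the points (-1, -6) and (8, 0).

Arc-length functional: J[y] = ∫ sqrt(1 + (y')^2) dx.
Lagrangian L = sqrt(1 + (y')^2) has no explicit y dependence, so ∂L/∂y = 0 and the Euler-Lagrange equation gives
    d/dx( y' / sqrt(1 + (y')^2) ) = 0  ⇒  y' / sqrt(1 + (y')^2) = const.
Hence y' is constant, so y(x) is affine.
Fitting the endpoints (-1, -6) and (8, 0):
    slope m = (0 − (-6)) / (8 − (-1)) = 2/3,
    intercept c = (-6) − m·(-1) = -16/3.
Extremal: y(x) = (2/3) x - 16/3.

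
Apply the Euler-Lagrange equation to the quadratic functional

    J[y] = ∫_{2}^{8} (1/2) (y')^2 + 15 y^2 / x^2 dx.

The Lagrangian is L = (1/2) (y')^2 + 15 y^2 / x^2.
Compute ∂L/∂y = 30y/x^2, ∂L/∂y' = y'.
The Euler-Lagrange equation d/dx(∂L/∂y') − ∂L/∂y = 0 reduces to
    y'' − 30/x^2 · y = 0  (x > 0).
Its general solution is
    y(x) = A x^6 + B x^(-5),
with A, B fixed by the endpoint conditions.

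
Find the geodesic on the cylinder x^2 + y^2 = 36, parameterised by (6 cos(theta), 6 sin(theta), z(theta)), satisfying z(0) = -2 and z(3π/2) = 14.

Parameterise the cylinder of radius R = 6 as
    r(θ) = (6 cos θ, 6 sin θ, z(θ)).
The arc-length element is
    ds = sqrt(36 + (dz/dθ)^2) dθ,
so the Lagrangian is L = sqrt(36 + z'^2).
L depends on z' only, not on z or θ, so ∂L/∂z = 0 and
    ∂L/∂z' = z' / sqrt(36 + z'^2).
The Euler-Lagrange equation gives
    d/dθ( z' / sqrt(36 + z'^2) ) = 0,
so z' is constant. Integrating once:
    z(θ) = a θ + b,
a helix on the cylinder (a straight line when the cylinder is unrolled). The constants a, b are determined by the endpoint conditions.
With endpoint conditions z(0) = -2 and z(3π/2) = 14: from z(0) = b we get b = -2, and a·3π/2 + -2 = 14 gives a = 32/(3π), so
    z(θ) = (32/(3π)) θ − 2.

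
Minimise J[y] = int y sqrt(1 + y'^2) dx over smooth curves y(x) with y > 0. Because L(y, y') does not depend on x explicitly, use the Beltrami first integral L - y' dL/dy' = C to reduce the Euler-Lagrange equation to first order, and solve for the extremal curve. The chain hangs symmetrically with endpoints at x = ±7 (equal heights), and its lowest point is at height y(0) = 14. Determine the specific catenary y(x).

The Lagrangian L(y, y') = y sqrt(1 + y'^2) has no explicit x dependence, so the Beltrami identity applies:
    L − y' ∂L/∂y' = C.
Compute ∂L/∂y' = y · y' / sqrt(1 + y'^2). Then
    L − y' ∂L/∂y'
    = y sqrt(1 + y'^2) − y · y'^2 / sqrt(1 + y'^2)
    = y (1 + y'^2 − y'^2) / sqrt(1 + y'^2)
    = y / sqrt(1 + y'^2) = C.
Squaring gives y^2 = C^2 (1 + y'^2), i.e.
    y'^2 = y^2 / C^2 − 1.
Separating variables,
    dy / sqrt(y^2 − C^2) = dx / C,
and integrating gives arccosh(y / C) = (x − a)/C, so
    y(x) = C cosh((x − a)/C),
the catenary. The constants C and a are fixed by the two endpoint conditions (and, for the hanging-chain problem, the length constraint selects C).
Now fit the given data. The endpoints x = ±7 are symmetric at equal height, so the catenary is even about its minimum: a = 0 and y(x) = C cosh(x/C). The lowest point is y(0) = C cosh(0) = C, and we are told y(0) = 14, so C = 14. Therefore
    y(x) = 14 cosh(x/14),
and at the endpoints
    y(±7) = 14 cosh(7/14).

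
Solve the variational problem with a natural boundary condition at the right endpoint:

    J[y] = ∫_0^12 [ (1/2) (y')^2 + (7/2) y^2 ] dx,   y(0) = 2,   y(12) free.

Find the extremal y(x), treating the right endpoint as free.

The Lagrangian L = (1/2) (y')^2 + (7/2) y^2 gives
    ∂L/∂y = 7 y,   ∂L/∂y' = y'.
Euler-Lagrange: y'' − 7 y = 0.
With k = sqrt(7), the general solution is
    y(x) = A cosh(sqrt(7) x) + B sinh(sqrt(7) x).
Fixed left endpoint y(0) = 2 ⇒ A = 2.
The right endpoint x = 12 is free, so the natural (transversality) condition is ∂L/∂y' |_{x=12} = 0, i.e. y'(12) = 0.
Compute y'(x) = A k sinh(k x) + B k cosh(k x), so
    y'(12) = A k sinh(k·12) + B k cosh(k·12) = 0
    ⇒ B = −A tanh(k·12) = − 2 tanh(sqrt(7)·12).
Therefore the extremal is
    y(x) = 2 cosh(sqrt(7) x) − 2 tanh(sqrt(7)·12) sinh(sqrt(7) x).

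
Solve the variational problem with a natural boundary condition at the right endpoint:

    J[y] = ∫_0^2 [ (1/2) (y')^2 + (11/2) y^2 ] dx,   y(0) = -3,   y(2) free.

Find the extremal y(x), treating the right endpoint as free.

The Lagrangian L = (1/2) (y')^2 + (11/2) y^2 gives
    ∂L/∂y = 11 y,   ∂L/∂y' = y'.
Euler-Lagrange: y'' − 11 y = 0.
With k = sqrt(11), the general solution is
    y(x) = A cosh(sqrt(11) x) + B sinh(sqrt(11) x).
Fixed left endpoint y(0) = -3 ⇒ A = -3.
The right endpoint x = 2 is free, so the natural (transversality) condition is ∂L/∂y' |_{x=2} = 0, i.e. y'(2) = 0.
Compute y'(x) = A k sinh(k x) + B k cosh(k x), so
    y'(2) = A k sinh(k·2) + B k cosh(k·2) = 0
    ⇒ B = −A tanh(k·2) = 3 tanh(sqrt(11)·2).
Therefore the extremal is
    y(x) = −3 cosh(sqrt(11) x) + 3 tanh(sqrt(11)·2) sinh(sqrt(11) x).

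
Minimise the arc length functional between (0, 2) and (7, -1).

Arc-length functional: J[y] = ∫ sqrt(1 + (y')^2) dx.
Lagrangian L = sqrt(1 + (y')^2) has no explicit y dependence, so ∂L/∂y = 0 and the Euler-Lagrange equation gives
    d/dx( y' / sqrt(1 + (y')^2) ) = 0  ⇒  y' / sqrt(1 + (y')^2) = const.
Hence y' is constant, so y(x) is affine.
Fitting the endpoints (0, 2) and (7, -1):
    slope m = ((-1) − 2) / (7 − 0) = -3/7,
    intercept c = 2 − m·0 = 2.
Extremal: y(x) = (-3/7) x + 2.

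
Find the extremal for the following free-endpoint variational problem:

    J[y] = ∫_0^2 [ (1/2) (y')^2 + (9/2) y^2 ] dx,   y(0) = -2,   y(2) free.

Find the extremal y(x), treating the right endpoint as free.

The Lagrangian L = (1/2) (y')^2 + (9/2) y^2 gives
    ∂L/∂y = 9 y,   ∂L/∂y' = y'.
Euler-Lagrange: y'' − 9 y = 0.
With k = 3, the general solution is
    y(x) = A cosh(3 x) + B sinh(3 x).
Fixed left endpoint y(0) = -2 ⇒ A = -2.
The right endpoint x = 2 is free, so the natural (transversality) condition is ∂L/∂y' |_{x=2} = 0, i.e. y'(2) = 0.
Compute y'(x) = A k sinh(k x) + B k cosh(k x), so
    y'(2) = A k sinh(k·2) + B k cosh(k·2) = 0
    ⇒ B = −A tanh(k·2) = 2 tanh(3·2).
Therefore the extremal is
    y(x) = −2 cosh(3 x) + 2 tanh(3·2) sinh(3 x).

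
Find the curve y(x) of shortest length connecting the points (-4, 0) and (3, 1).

Arc-length functional: J[y] = ∫ sqrt(1 + (y')^2) dx.
Lagrangian L = sqrt(1 + (y')^2) has no explicit y dependence, so ∂L/∂y = 0 and the Euler-Lagrange equation gives
    d/dx( y' / sqrt(1 + (y')^2) ) = 0  ⇒  y' / sqrt(1 + (y')^2) = const.
Hence y' is constant, so y(x) is affine.
Fitting the endpoints (-4, 0) and (3, 1):
    slope m = (1 − 0) / (3 − (-4)) = 1/7,
    intercept c = 0 − m·(-4) = 4/7.
Extremal: y(x) = (1/7) x + 4/7.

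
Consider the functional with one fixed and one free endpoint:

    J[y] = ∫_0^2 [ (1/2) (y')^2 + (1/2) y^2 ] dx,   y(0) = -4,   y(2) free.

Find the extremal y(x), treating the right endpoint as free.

The Lagrangian L = (1/2) (y')^2 + (1/2) y^2 gives
    ∂L/∂y = 1 y,   ∂L/∂y' = y'.
Euler-Lagrange: y'' − y = 0.
With k = 1, the general solution is
    y(x) = A cosh(x) + B sinh(x).
Fixed left endpoint y(0) = -4 ⇒ A = -4.
The right endpoint x = 2 is free, so the natural (transversality) condition is ∂L/∂y' |_{x=2} = 0, i.e. y'(2) = 0.
Compute y'(x) = A k sinh(k x) + B k cosh(k x), so
    y'(2) = A k sinh(k·2) + B k cosh(k·2) = 0
    ⇒ B = −A tanh(k·2) = 4 tanh(1·2).
Therefore the extremal is
    y(x) = −4 cosh(1 x) + 4 tanh(1·2) sinh(1 x).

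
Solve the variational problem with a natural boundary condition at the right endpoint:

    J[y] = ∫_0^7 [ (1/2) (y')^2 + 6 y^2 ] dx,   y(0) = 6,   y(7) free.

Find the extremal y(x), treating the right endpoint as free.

The Lagrangian L = (1/2) (y')^2 + 6 y^2 gives
    ∂L/∂y = 12 y,   ∂L/∂y' = y'.
Euler-Lagrange: y'' − 12 y = 0.
With k = sqrt(12), the general solution is
    y(x) = A cosh(sqrt(12) x) + B sinh(sqrt(12) x).
Fixed left endpoint y(0) = 6 ⇒ A = 6.
The right endpoint x = 7 is free, so the natural (transversality) condition is ∂L/∂y' |_{x=7} = 0, i.e. y'(7) = 0.
Compute y'(x) = A k sinh(k x) + B k cosh(k x), so
    y'(7) = A k sinh(k·7) + B k cosh(k·7) = 0
    ⇒ B = −A tanh(k·7) = − 6 tanh(sqrt(12)·7).
Therefore the extremal is
    y(x) = 6 cosh(sqrt(12) x) − 6 tanh(sqrt(12)·7) sinh(sqrt(12) x).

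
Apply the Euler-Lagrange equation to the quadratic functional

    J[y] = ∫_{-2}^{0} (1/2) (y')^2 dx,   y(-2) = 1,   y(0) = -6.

The Lagrangian is L = (1/2) (y')^2.
Compute ∂L/∂y = 0, ∂L/∂y' = y'.
The Euler-Lagrange equation d/dx(∂L/∂y') − ∂L/∂y = 0 reduces to
    y'' = 0.
Its general solution is
    y(x) = A x + B,
with A, B fixed by the endpoint conditions.
Applying the endpoint conditions y(-2) = 1 and y(0) = -6: solve A·-2 + B = 1 and A·0 + B = -6. Subtracting gives A(0 − -2) = -6 − 1, so A = -7/2, and B = 1 − A·-2 = -6. Therefore
    y(x) = (-7/2) x - 6.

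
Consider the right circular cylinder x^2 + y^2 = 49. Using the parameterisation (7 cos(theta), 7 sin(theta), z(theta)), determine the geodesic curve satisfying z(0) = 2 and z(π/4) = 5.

Parameterise the cylinder of radius R = 7 as
    r(θ) = (7 cos θ, 7 sin θ, z(θ)).
The arc-length element is
    ds = sqrt(49 + (dz/dθ)^2) dθ,
so the Lagrangian is L = sqrt(49 + z'^2).
L depends on z' only, not on z or θ, so ∂L/∂z = 0 and
    ∂L/∂z' = z' / sqrt(49 + z'^2).
The Euler-Lagrange equation gives
    d/dθ( z' / sqrt(49 + z'^2) ) = 0,
so z' is constant. Integrating once:
    z(θ) = a θ + b,
a helix on the cylinder (a straight line when the cylinder is unrolled). The constants a, b are determined by the endpoint conditions.
With endpoint conditions z(0) = 2 and z(π/4) = 5: from z(0) = b we get b = 2, and a·π/4 + 2 = 5 gives a = 12/π, so
    z(θ) = (12/π) θ + 2.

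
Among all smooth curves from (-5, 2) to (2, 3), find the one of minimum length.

Arc-length functional: J[y] = ∫ sqrt(1 + (y')^2) dx.
Lagrangian L = sqrt(1 + (y')^2) has no explicit y dependence, so ∂L/∂y = 0 and the Euler-Lagrange equation gives
    d/dx( y' / sqrt(1 + (y')^2) ) = 0  ⇒  y' / sqrt(1 + (y')^2) = const.
Hence y' is constant, so y(x) is affine.
Fitting the endpoints (-5, 2) and (2, 3):
    slope m = (3 − 2) / (2 − (-5)) = 1/7,
    intercept c = 2 − m·(-5) = 19/7.
Extremal: y(x) = (1/7) x + 19/7.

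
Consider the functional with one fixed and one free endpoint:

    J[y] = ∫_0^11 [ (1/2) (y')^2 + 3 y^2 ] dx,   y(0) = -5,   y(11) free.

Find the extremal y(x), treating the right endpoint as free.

The Lagrangian L = (1/2) (y')^2 + 3 y^2 gives
    ∂L/∂y = 6 y,   ∂L/∂y' = y'.
Euler-Lagrange: y'' − 6 y = 0.
With k = sqrt(6), the general solution is
    y(x) = A cosh(sqrt(6) x) + B sinh(sqrt(6) x).
Fixed left endpoint y(0) = -5 ⇒ A = -5.
The right endpoint x = 11 is free, so the natural (transversality) condition is ∂L/∂y' |_{x=11} = 0, i.e. y'(11) = 0.
Compute y'(x) = A k sinh(k x) + B k cosh(k x), so
    y'(11) = A k sinh(k·11) + B k cosh(k·11) = 0
    ⇒ B = −A tanh(k·11) = 5 tanh(sqrt(6)·11).
Therefore the extremal is
    y(x) = −5 cosh(sqrt(6) x) + 5 tanh(sqrt(6)·11) sinh(sqrt(6) x).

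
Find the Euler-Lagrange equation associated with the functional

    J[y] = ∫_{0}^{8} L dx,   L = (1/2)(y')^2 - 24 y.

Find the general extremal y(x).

The Lagrangian is L = (1/2)(y')^2 - 24 y.
∂L/∂y = -24.
∂L/∂y' = y'.
The Euler-Lagrange equation d/dx(∂L/∂y') − ∂L/∂y = 0 becomes:
    y'' + 24 = 0
General solution: y(x) = -12 x^2 + A x + B, where A and B are arbitrary constants fixed by the endpoint conditions.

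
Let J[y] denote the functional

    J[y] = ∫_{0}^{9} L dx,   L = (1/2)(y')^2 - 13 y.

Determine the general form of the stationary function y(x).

The Lagrangian is L = (1/2)(y')^2 - 13 y.
∂L/∂y = -13.
∂L/∂y' = y'.
The Euler-Lagrange equation d/dx(∂L/∂y') − ∂L/∂y = 0 becomes:
    y'' + 13 = 0
General solution: y(x) = -(13/2) x^2 + A x + B, where A and B are arbitrary constants fixed by the endpoint conditions.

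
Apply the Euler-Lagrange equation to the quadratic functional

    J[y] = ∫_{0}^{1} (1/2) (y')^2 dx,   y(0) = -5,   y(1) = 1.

The Lagrangian is L = (1/2) (y')^2.
Compute ∂L/∂y = 0, ∂L/∂y' = y'.
The Euler-Lagrange equation d/dx(∂L/∂y') − ∂L/∂y = 0 reduces to
    y'' = 0.
Its general solution is
    y(x) = A x + B,
with A, B fixed by the endpoint conditions.
Applying the endpoint conditions y(0) = -5 and y(1) = 1: solve A·0 + B = -5 and A·1 + B = 1. Subtracting gives A(1 − 0) = 1 − -5, so A = 6, and B = -5 − A·0 = -5. Therefore
    y(x) = 6 x - 5.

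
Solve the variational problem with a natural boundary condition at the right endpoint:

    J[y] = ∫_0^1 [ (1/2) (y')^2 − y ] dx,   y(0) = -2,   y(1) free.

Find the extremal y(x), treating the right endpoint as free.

The Lagrangian L = (1/2) (y')^2 − y gives
    ∂L/∂y = −1,   ∂L/∂y' = y'.
Euler-Lagrange: d/dx(y') − (−1) = 0, i.e. y'' + 1 = 0, so
    y(x) = −(1/2) x^2 + C1 x + C2.
Fixed left endpoint y(0) = -2 ⇒ C2 = -2.
The right endpoint x = 1 is free, so the natural (transversality) condition is ∂L/∂y' |_{x=1} = 0, i.e. y'(1) = 0.
Compute y'(x) = −1 x + C1, so y'(1) = −1 + C1 = 0 ⇒ C1 = 1.
Therefore the extremal is
    y(x) = −x^2/2 + x − 2.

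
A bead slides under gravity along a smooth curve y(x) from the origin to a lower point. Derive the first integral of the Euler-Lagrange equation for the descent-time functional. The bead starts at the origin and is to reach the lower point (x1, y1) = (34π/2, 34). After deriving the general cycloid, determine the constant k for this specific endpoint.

The Lagrangian L = sqrt((1 + y'^2) / y) has no explicit x dependence, so the Beltrami identity applies:
    L − y' ∂L/∂y' = C.
Compute ∂L/∂y' = y' / sqrt(y (1 + y'^2)).
Substitute:
    sqrt((1 + y'^2)/y) − y'·y' / sqrt(y (1 + y'^2))
    = (1 + y'^2) / sqrt(y (1 + y'^2)) − y'^2 / sqrt(y (1 + y'^2))
    = 1 / sqrt(y (1 + y'^2)) = C.
Squaring and rearranging gives the first integral
    y (1 + y'^2) = 1/C^2 =: k   (constant).
Solving this first-order ODE by the substitution
    y = (k/2)(1 − cos θ)
yields the cycloid parameterisation
    x(θ) = (k/2)(θ − sin θ),   y(θ) = (k/2)(1 − cos θ).
The constant k is fixed by the endpoint condition.
Now fit the given lower endpoint (x1, y1) = (34π/2, 34). At the bottom of the first arch (θ = π), the parametric equations give
    y(π) = (k/2)(1 − cos π) = k,
    x(π) = (k/2)(π − sin π) = kπ/2.
Matching y(π) = 34 gives k = 34, consistent with x(π) = 34π/2. Therefore the specific cycloid is
    x(θ) = (34/2)(θ − sin θ),   y(θ) = (34/2)(1 − cos θ).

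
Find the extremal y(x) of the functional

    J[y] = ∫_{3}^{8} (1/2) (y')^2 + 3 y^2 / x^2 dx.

The Lagrangian is L = (1/2) (y')^2 + 3 y^2 / x^2.
Compute ∂L/∂y = 6y/x^2, ∂L/∂y' = y'.
The Euler-Lagrange equation d/dx(∂L/∂y') − ∂L/∂y = 0 reduces to
    y'' − 6/x^2 · y = 0  (x > 0).
Its general solution is
    y(x) = A x^3 + B x^(-2),
with A, B fixed by the endpoint conditions.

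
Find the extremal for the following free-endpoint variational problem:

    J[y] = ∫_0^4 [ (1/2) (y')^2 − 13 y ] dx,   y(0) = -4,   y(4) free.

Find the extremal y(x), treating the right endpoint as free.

The Lagrangian L = (1/2) (y')^2 − 13 y gives
    ∂L/∂y = −13,   ∂L/∂y' = y'.
Euler-Lagrange: d/dx(y') − (−13) = 0, i.e. y'' + 13 = 0, so
    y(x) = −(13/2) x^2 + C1 x + C2.
Fixed left endpoint y(0) = -4 ⇒ C2 = -4.
The right endpoint x = 4 is free, so the natural (transversality) condition is ∂L/∂y' |_{x=4} = 0, i.e. y'(4) = 0.
Compute y'(x) = −13 x + C1, so y'(4) = −52 + C1 = 0 ⇒ C1 = 52.
Therefore the extremal is
    y(x) = −(13/2) x^2 + 52 x − 4.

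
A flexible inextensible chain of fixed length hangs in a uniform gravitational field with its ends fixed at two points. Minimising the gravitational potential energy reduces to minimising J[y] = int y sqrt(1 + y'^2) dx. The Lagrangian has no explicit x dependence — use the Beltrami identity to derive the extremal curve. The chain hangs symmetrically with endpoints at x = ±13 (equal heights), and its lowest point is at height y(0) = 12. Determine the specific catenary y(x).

The Lagrangian L(y, y') = y sqrt(1 + y'^2) has no explicit x dependence, so the Beltrami identity applies:
    L − y' ∂L/∂y' = C.
Compute ∂L/∂y' = y · y' / sqrt(1 + y'^2). Then
    L − y' ∂L/∂y'
    = y sqrt(1 + y'^2) − y · y'^2 / sqrt(1 + y'^2)
    = y (1 + y'^2 − y'^2) / sqrt(1 + y'^2)
    = y / sqrt(1 + y'^2) = C.
Squaring gives y^2 = C^2 (1 + y'^2), i.e.
    y'^2 = y^2 / C^2 − 1.
Separating variables,
    dy / sqrt(y^2 − C^2) = dx / C,
and integrating gives arccosh(y / C) = (x − a)/C, so
    y(x) = C cosh((x − a)/C),
the catenary. The constants C and a are fixed by the two endpoint conditions (and, for the hanging-chain problem, the length constraint selects C).
Now fit the given data. The endpoints x = ±13 are symmetric at equal height, so the catenary is even about its minimum: a = 0 and y(x) = C cosh(x/C). The lowest point is y(0) = C cosh(0) = C, and we are told y(0) = 12, so C = 12. Therefore
    y(x) = 12 cosh(x/12),
and at the endpoints
    y(±13) = 12 cosh(13/12).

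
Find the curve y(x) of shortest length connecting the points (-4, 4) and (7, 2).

Arc-length functional: J[y] = ∫ sqrt(1 + (y')^2) dx.
Lagrangian L = sqrt(1 + (y')^2) has no explicit y dependence, so ∂L/∂y = 0 and the Euler-Lagrange equation gives
    d/dx( y' / sqrt(1 + (y')^2) ) = 0  ⇒  y' / sqrt(1 + (y')^2) = const.
Hence y' is constant, so y(x) is affine.
Fitting the endpoints (-4, 4) and (7, 2):
    slope m = (2 − 4) / (7 − (-4)) = -2/11,
    intercept c = 4 − m·(-4) = 36/11.
Extremal: y(x) = (-2/11) x + 36/11.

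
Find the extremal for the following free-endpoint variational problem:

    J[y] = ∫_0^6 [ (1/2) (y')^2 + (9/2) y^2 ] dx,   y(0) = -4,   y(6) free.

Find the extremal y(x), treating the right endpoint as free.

The Lagrangian L = (1/2) (y')^2 + (9/2) y^2 gives
    ∂L/∂y = 9 y,   ∂L/∂y' = y'.
Euler-Lagrange: y'' − 9 y = 0.
With k = 3, the general solution is
    y(x) = A cosh(3 x) + B sinh(3 x).
Fixed left endpoint y(0) = -4 ⇒ A = -4.
The right endpoint x = 6 is free, so the natural (transversality) condition is ∂L/∂y' |_{x=6} = 0, i.e. y'(6) = 0.
Compute y'(x) = A k sinh(k x) + B k cosh(k x), so
    y'(6) = A k sinh(k·6) + B k cosh(k·6) = 0
    ⇒ B = −A tanh(k·6) = 4 tanh(3·6).
Therefore the extremal is
    y(x) = −4 cosh(3 x) + 4 tanh(3·6) sinh(3 x).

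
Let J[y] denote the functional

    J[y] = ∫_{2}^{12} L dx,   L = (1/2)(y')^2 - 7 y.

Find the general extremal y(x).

The Lagrangian is L = (1/2)(y')^2 - 7 y.
∂L/∂y = -7.
∂L/∂y' = y'.
The Euler-Lagrange equation d/dx(∂L/∂y') − ∂L/∂y = 0 becomes:
    y'' + 7 = 0
General solution: y(x) = -(7/2) x^2 + A x + B, where A and B are arbitrary constants fixed by the endpoint conditions.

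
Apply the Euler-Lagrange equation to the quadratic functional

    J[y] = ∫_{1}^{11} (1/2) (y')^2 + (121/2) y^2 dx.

The Lagrangian is L = (1/2) (y')^2 + (121/2) y^2.
Compute ∂L/∂y = 121y, ∂L/∂y' = y'.
The Euler-Lagrange equation d/dx(∂L/∂y') − ∂L/∂y = 0 reduces to
    y'' − 121 y = 0.
Its general solution is
    y(x) = A e^(11x) + B e^(−11x),
with A, B fixed by the endpoint conditions.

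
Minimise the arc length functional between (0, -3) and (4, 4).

Arc-length functional: J[y] = ∫ sqrt(1 + (y')^2) dx.
Lagrangian L = sqrt(1 + (y')^2) has no explicit y dependence, so ∂L/∂y = 0 and the Euler-Lagrange equation gives
    d/dx( y' / sqrt(1 + (y')^2) ) = 0  ⇒  y' / sqrt(1 + (y')^2) = const.
Hence y' is constant, so y(x) is affine.
Fitting the endpoints (0, -3) and (4, 4):
    slope m = (4 − (-3)) / (4 − 0) = 7/4,
    intercept c = (-3) − m·0 = -3.
Extremal: y(x) = (7/4) x - 3.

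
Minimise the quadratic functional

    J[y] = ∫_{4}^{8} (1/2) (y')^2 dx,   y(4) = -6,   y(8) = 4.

The Lagrangian is L = (1/2) (y')^2.
Compute ∂L/∂y = 0, ∂L/∂y' = y'.
The Euler-Lagrange equation d/dx(∂L/∂y') − ∂L/∂y = 0 reduces to
    y'' = 0.
Its general solution is
    y(x) = A x + B,
with A, B fixed by the endpoint conditions.
Applying the endpoint conditions y(4) = -6 and y(8) = 4: solve A·4 + B = -6 and A·8 + B = 4. Subtracting gives A(8 − 4) = 4 − -6, so A = 5/2, and B = -6 − A·4 = -16. Therefore
    y(x) = (5/2) x - 16.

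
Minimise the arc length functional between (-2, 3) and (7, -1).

Arc-length functional: J[y] = ∫ sqrt(1 + (y')^2) dx.
Lagrangian L = sqrt(1 + (y')^2) has no explicit y dependence, so ∂L/∂y = 0 and the Euler-Lagrange equation gives
    d/dx( y' / sqrt(1 + (y')^2) ) = 0  ⇒  y' / sqrt(1 + (y')^2) = const.
Hence y' is constant, so y(x) is affine.
Fitting the endpoints (-2, 3) and (7, -1):
    slope m = ((-1) − 3) / (7 − (-2)) = -4/9,
    intercept c = 3 − m·(-2) = 19/9.
Extremal: y(x) = (-4/9) x + 19/9.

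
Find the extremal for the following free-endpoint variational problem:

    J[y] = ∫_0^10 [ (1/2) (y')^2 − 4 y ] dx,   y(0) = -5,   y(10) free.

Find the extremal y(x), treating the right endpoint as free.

The Lagrangian L = (1/2) (y')^2 − 4 y gives
    ∂L/∂y = −4,   ∂L/∂y' = y'.
Euler-Lagrange: d/dx(y') − (−4) = 0, i.e. y'' + 4 = 0, so
    y(x) = −(4/2) x^2 + C1 x + C2.
Fixed left endpoint y(0) = -5 ⇒ C2 = -5.
The right endpoint x = 10 is free, so the natural (transversality) condition is ∂L/∂y' |_{x=10} = 0, i.e. y'(10) = 0.
Compute y'(x) = −4 x + C1, so y'(10) = −40 + C1 = 0 ⇒ C1 = 40.
Therefore the extremal is
    y(x) = −2 x^2 + 40 x − 5.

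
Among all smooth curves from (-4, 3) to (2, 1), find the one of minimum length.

Arc-length functional: J[y] = ∫ sqrt(1 + (y')^2) dx.
Lagrangian L = sqrt(1 + (y')^2) has no explicit y dependence, so ∂L/∂y = 0 and the Euler-Lagrange equation gives
    d/dx( y' / sqrt(1 + (y')^2) ) = 0  ⇒  y' / sqrt(1 + (y')^2) = const.
Hence y' is constant, so y(x) is affine.
Fitting the endpoints (-4, 3) and (2, 1):
    slope m = (1 − 3) / (2 − (-4)) = -1/3,
    intercept c = 3 − m·(-4) = 5/3.
Extremal: y(x) = (-1/3) x + 5/3.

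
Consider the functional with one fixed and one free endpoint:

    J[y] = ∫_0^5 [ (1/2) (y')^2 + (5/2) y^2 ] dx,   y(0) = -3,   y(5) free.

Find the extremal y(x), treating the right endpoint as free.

The Lagrangian L = (1/2) (y')^2 + (5/2) y^2 gives
    ∂L/∂y = 5 y,   ∂L/∂y' = y'.
Euler-Lagrange: y'' − 5 y = 0.
With k = sqrt(5), the general solution is
    y(x) = A cosh(sqrt(5) x) + B sinh(sqrt(5) x).
Fixed left endpoint y(0) = -3 ⇒ A = -3.
The right endpoint x = 5 is free, so the natural (transversality) condition is ∂L/∂y' |_{x=5} = 0, i.e. y'(5) = 0.
Compute y'(x) = A k sinh(k x) + B k cosh(k x), so
    y'(5) = A k sinh(k·5) + B k cosh(k·5) = 0
    ⇒ B = −A tanh(k·5) = 3 tanh(sqrt(5)·5).
Therefore the extremal is
    y(x) = −3 cosh(sqrt(5) x) + 3 tanh(sqrt(5)·5) sinh(sqrt(5) x).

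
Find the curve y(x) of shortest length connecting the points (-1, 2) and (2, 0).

Arc-length functional: J[y] = ∫ sqrt(1 + (y')^2) dx.
Lagrangian L = sqrt(1 + (y')^2) has no explicit y dependence, so ∂L/∂y = 0 and the Euler-Lagrange equation gives
    d/dx( y' / sqrt(1 + (y')^2) ) = 0  ⇒  y' / sqrt(1 + (y')^2) = const.
Hence y' is constant, so y(x) is affine.
Fitting the endpoints (-1, 2) and (2, 0):
    slope m = (0 − 2) / (2 − (-1)) = -2/3,
    intercept c = 2 − m·(-1) = 4/3.
Extremal: y(x) = (-2/3) x + 4/3.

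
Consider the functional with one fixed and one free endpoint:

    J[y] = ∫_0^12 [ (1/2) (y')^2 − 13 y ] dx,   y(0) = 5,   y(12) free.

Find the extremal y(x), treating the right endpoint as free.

The Lagrangian L = (1/2) (y')^2 − 13 y gives
    ∂L/∂y = −13,   ∂L/∂y' = y'.
Euler-Lagrange: d/dx(y') − (−13) = 0, i.e. y'' + 13 = 0, so
    y(x) = −(13/2) x^2 + C1 x + C2.
Fixed left endpoint y(0) = 5 ⇒ C2 = 5.
The right endpoint x = 12 is free, so the natural (transversality) condition is ∂L/∂y' |_{x=12} = 0, i.e. y'(12) = 0.
Compute y'(x) = −13 x + C1, so y'(12) = −156 + C1 = 0 ⇒ C1 = 156.
Therefore the extremal is
    y(x) = −(13/2) x^2 + 156 x + 5.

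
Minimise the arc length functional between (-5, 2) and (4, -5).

Arc-length functional: J[y] = ∫ sqrt(1 + (y')^2) dx.
Lagrangian L = sqrt(1 + (y')^2) has no explicit y dependence, so ∂L/∂y = 0 and the Euler-Lagrange equation gives
    d/dx( y' / sqrt(1 + (y')^2) ) = 0  ⇒  y' / sqrt(1 + (y')^2) = const.
Hence y' is constant, so y(x) is affine.
Fitting the endpoints (-5, 2) and (4, -5):
    slope m = ((-5) − 2) / (4 − (-5)) = -7/9,
    intercept c = 2 − m·(-5) = -17/9.
Extremal: y(x) = (-7/9) x - 17/9.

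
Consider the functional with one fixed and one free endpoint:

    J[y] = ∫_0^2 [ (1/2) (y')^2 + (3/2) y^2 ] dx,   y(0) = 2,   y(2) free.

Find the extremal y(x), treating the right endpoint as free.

The Lagrangian L = (1/2) (y')^2 + (3/2) y^2 gives
    ∂L/∂y = 3 y,   ∂L/∂y' = y'.
Euler-Lagrange: y'' − 3 y = 0.
With k = sqrt(3), the general solution is
    y(x) = A cosh(sqrt(3) x) + B sinh(sqrt(3) x).
Fixed left endpoint y(0) = 2 ⇒ A = 2.
The right endpoint x = 2 is free, so the natural (transversality) condition is ∂L/∂y' |_{x=2} = 0, i.e. y'(2) = 0.
Compute y'(x) = A k sinh(k x) + B k cosh(k x), so
    y'(2) = A k sinh(k·2) + B k cosh(k·2) = 0
    ⇒ B = −A tanh(k·2) = − 2 tanh(sqrt(3)·2).
Therefore the extremal is
    y(x) = 2 cosh(sqrt(3) x) − 2 tanh(sqrt(3)·2) sinh(sqrt(3) x).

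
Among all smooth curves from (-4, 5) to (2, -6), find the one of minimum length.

Arc-length functional: J[y] = ∫ sqrt(1 + (y')^2) dx.
Lagrangian L = sqrt(1 + (y')^2) has no explicit y dependence, so ∂L/∂y = 0 and the Euler-Lagrange equation gives
    d/dx( y' / sqrt(1 + (y')^2) ) = 0  ⇒  y' / sqrt(1 + (y')^2) = const.
Hence y' is constant, so y(x) is affine.
Fitting the endpoints (-4, 5) and (2, -6):
    slope m = ((-6) − 5) / (2 − (-4)) = -11/6,
    intercept c = 5 − m·(-4) = -7/3.
Extremal: y(x) = (-11/6) x - 7/3.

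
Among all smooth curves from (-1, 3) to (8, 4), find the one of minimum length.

Arc-length functional: J[y] = ∫ sqrt(1 + (y')^2) dx.
Lagrangian L = sqrt(1 + (y')^2) has no explicit y dependence, so ∂L/∂y = 0 and the Euler-Lagrange equation gives
    d/dx( y' / sqrt(1 + (y')^2) ) = 0  ⇒  y' / sqrt(1 + (y')^2) = const.
Hence y' is constant, so y(x) is affine.
Fitting the endpoints (-1, 3) and (8, 4):
    slope m = (4 − 3) / (8 − (-1)) = 1/9,
    intercept c = 3 − m·(-1) = 28/9.
Extremal: y(x) = (1/9) x + 28/9.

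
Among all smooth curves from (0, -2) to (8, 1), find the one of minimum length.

Arc-length functional: J[y] = ∫ sqrt(1 + (y')^2) dx.
Lagrangian L = sqrt(1 + (y')^2) has no explicit y dependence, so ∂L/∂y = 0 and the Euler-Lagrange equation gives
    d/dx( y' / sqrt(1 + (y')^2) ) = 0  ⇒  y' / sqrt(1 + (y')^2) = const.
Hence y' is constant, so y(x) is affine.
Fitting the endpoints (0, -2) and (8, 1):
    slope m = (1 − (-2)) / (8 − 0) = 3/8,
    intercept c = (-2) − m·0 = -2.
Extremal: y(x) = (3/8) x - 2.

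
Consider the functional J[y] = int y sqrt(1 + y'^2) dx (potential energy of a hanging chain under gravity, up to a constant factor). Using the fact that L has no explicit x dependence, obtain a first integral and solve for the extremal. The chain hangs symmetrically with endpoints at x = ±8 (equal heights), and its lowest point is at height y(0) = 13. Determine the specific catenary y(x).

The Lagrangian L(y, y') = y sqrt(1 + y'^2) has no explicit x dependence, so the Beltrami identity applies:
    L − y' ∂L/∂y' = C.
Compute ∂L/∂y' = y · y' / sqrt(1 + y'^2). Then
    L − y' ∂L/∂y'
    = y sqrt(1 + y'^2) − y · y'^2 / sqrt(1 + y'^2)
    = y (1 + y'^2 − y'^2) / sqrt(1 + y'^2)
    = y / sqrt(1 + y'^2) = C.
Squaring gives y^2 = C^2 (1 + y'^2), i.e.
    y'^2 = y^2 / C^2 − 1.
Separating variables,
    dy / sqrt(y^2 − C^2) = dx / C,
and integrating gives arccosh(y / C) = (x − a)/C, so
    y(x) = C cosh((x − a)/C),
the catenary. The constants C and a are fixed by the two endpoint conditions (and, for the hanging-chain problem, the length constraint selects C).
Now fit the given data. The endpoints x = ±8 are symmetric at equal height, so the catenary is even about its minimum: a = 0 and y(x) = C cosh(x/C). The lowest point is y(0) = C cosh(0) = C, and we are told y(0) = 13, so C = 13. Therefore
    y(x) = 13 cosh(x/13),
and at the endpoints
    y(±8) = 13 cosh(8/13).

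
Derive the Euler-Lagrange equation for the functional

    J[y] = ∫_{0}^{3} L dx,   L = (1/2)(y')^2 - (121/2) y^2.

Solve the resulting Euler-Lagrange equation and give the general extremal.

The Lagrangian is L = (1/2)(y')^2 - (121/2) y^2.
∂L/∂y = -121y.
∂L/∂y' = y'.
The Euler-Lagrange equation d/dx(∂L/∂y') − ∂L/∂y = 0 becomes:
    y'' + 121 y = 0
General solution: y(x) = A sin(11x) + B cos(11x), where A and B are arbitrary constants fixed by the endpoint conditions.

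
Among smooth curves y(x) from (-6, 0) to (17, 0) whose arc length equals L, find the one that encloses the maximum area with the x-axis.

Set up the augmented Lagrangian using a multiplier λ for the length constraint:
    F(y, y') = y − λ sqrt(1 + y'^2).
F has no explicit x dependence, so the Beltrami identity yields a first integral
    F − y' ∂F/∂y' = C.
Compute ∂F/∂y' = −λ y' / sqrt(1 + y'^2). Then
    y − λ sqrt(1 + y'^2) + λ y'^2 / sqrt(1 + y'^2) = C
    ⇒  y − λ / sqrt(1 + y'^2) = C.
Solving for y' and integrating gives
    (x − a)^2 + (y − b)^2 = λ^2,
a circular arc of radius λ. The constants a, b are determined by the endpoint conditions y(-6) = y(17) = 0, and λ is fixed implicitly by the length constraint
    ∫_{-6}^{17} sqrt(1 + y'^2) dx = L.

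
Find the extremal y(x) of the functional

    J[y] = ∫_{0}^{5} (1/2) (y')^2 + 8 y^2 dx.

The Lagrangian is L = (1/2) (y')^2 + 8 y^2.
Compute ∂L/∂y = 16y, ∂L/∂y' = y'.
The Euler-Lagrange equation d/dx(∂L/∂y') − ∂L/∂y = 0 reduces to
    y'' − 16 y = 0.
Its general solution is
    y(x) = A e^(4x) + B e^(−4x),
with A, B fixed by the endpoint conditions.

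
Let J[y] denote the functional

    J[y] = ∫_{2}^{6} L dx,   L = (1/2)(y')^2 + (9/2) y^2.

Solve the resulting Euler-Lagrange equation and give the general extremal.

The Lagrangian is L = (1/2)(y')^2 + (9/2) y^2.
∂L/∂y = 9y.
∂L/∂y' = y'.
The Euler-Lagrange equation d/dx(∂L/∂y') − ∂L/∂y = 0 becomes:
    y'' - 9 y = 0
General solution: y(x) = A e^(3x) + B e^(-3x), where A and B are arbitrary constants fixed by the endpoint conditions.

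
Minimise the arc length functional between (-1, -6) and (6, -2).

Arc-length functional: J[y] = ∫ sqrt(1 + (y')^2) dx.
Lagrangian L = sqrt(1 + (y')^2) has no explicit y dependence, so ∂L/∂y = 0 and the Euler-Lagrange equation gives
    d/dx( y' / sqrt(1 + (y')^2) ) = 0  ⇒  y' / sqrt(1 + (y')^2) = const.
Hence y' is constant, so y(x) is affine.
Fitting the endpoints (-1, -6) and (6, -2):
    slope m = ((-2) − (-6)) / (6 − (-1)) = 4/7,
    intercept c = (-6) − m·(-1) = -38/7.
Extremal: y(x) = (4/7) x - 38/7.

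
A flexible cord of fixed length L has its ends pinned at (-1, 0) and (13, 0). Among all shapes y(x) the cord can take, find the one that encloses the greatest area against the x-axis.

Set up the augmented Lagrangian using a multiplier λ for the length constraint:
    F(y, y') = y − λ sqrt(1 + y'^2).
F has no explicit x dependence, so the Beltrami identity yields a first integral
    F − y' ∂F/∂y' = C.
Compute ∂F/∂y' = −λ y' / sqrt(1 + y'^2). Then
    y − λ sqrt(1 + y'^2) + λ y'^2 / sqrt(1 + y'^2) = C
    ⇒  y − λ / sqrt(1 + y'^2) = C.
Solving for y' and integrating gives
    (x − a)^2 + (y − b)^2 = λ^2,
a circular arc of radius λ. The constants a, b are determined by the endpoint conditions y(-1) = y(13) = 0, and λ is fixed implicitly by the length constraint
    ∫_{-1}^{13} sqrt(1 + y'^2) dx = L.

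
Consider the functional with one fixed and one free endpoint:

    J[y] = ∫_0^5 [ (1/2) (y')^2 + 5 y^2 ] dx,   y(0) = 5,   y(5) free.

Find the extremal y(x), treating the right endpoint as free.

The Lagrangian L = (1/2) (y')^2 + 5 y^2 gives
    ∂L/∂y = 10 y,   ∂L/∂y' = y'.
Euler-Lagrange: y'' − 10 y = 0.
With k = sqrt(10), the general solution is
    y(x) = A cosh(sqrt(10) x) + B sinh(sqrt(10) x).
Fixed left endpoint y(0) = 5 ⇒ A = 5.
The right endpoint x = 5 is free, so the natural (transversality) condition is ∂L/∂y' |_{x=5} = 0, i.e. y'(5) = 0.
Compute y'(x) = A k sinh(k x) + B k cosh(k x), so
    y'(5) = A k sinh(k·5) + B k cosh(k·5) = 0
    ⇒ B = −A tanh(k·5) = − 5 tanh(sqrt(10)·5).
Therefore the extremal is
    y(x) = 5 cosh(sqrt(10) x) − 5 tanh(sqrt(10)·5) sinh(sqrt(10) x).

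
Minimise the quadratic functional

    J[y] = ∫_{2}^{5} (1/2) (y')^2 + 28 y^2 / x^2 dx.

The Lagrangian is L = (1/2) (y')^2 + 28 y^2 / x^2.
Compute ∂L/∂y = 56y/x^2, ∂L/∂y' = y'.
The Euler-Lagrange equation d/dx(∂L/∂y') − ∂L/∂y = 0 reduces to
    y'' − 56/x^2 · y = 0  (x > 0).
Its general solution is
    y(x) = A x^8 + B x^(-7),
with A, B fixed by the endpoint conditions.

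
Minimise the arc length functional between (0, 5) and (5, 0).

Arc-length functional: J[y] = ∫ sqrt(1 + (y')^2) dx.
Lagrangian L = sqrt(1 + (y')^2) has no explicit y dependence, so ∂L/∂y = 0 and the Euler-Lagrange equation gives
    d/dx( y' / sqrt(1 + (y')^2) ) = 0  ⇒  y' / sqrt(1 + (y')^2) = const.
Hence y' is constant, so y(x) is affine.
Fitting the endpoints (0, 5) and (5, 0):
    slope m = (0 − 5) / (5 − 0) = -1,
    intercept c = 5 − m·0 = 5.
Extremal: y(x) = -x + 5.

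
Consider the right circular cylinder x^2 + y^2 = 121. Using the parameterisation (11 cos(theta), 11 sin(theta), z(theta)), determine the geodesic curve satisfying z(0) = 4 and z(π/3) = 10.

Parameterise the cylinder of radius R = 11 as
    r(θ) = (11 cos θ, 11 sin θ, z(θ)).
The arc-length element is
    ds = sqrt(121 + (dz/dθ)^2) dθ,
so the Lagrangian is L = sqrt(121 + z'^2).
L depends on z' only, not on z or θ, so ∂L/∂z = 0 and
    ∂L/∂z' = z' / sqrt(121 + z'^2).
The Euler-Lagrange equation gives
    d/dθ( z' / sqrt(121 + z'^2) ) = 0,
so z' is constant. Integrating once:
    z(θ) = a θ + b,
a helix on the cylinder (a straight line when the cylinder is unrolled). The constants a, b are determined by the endpoint conditions.
With endpoint conditions z(0) = 4 and z(π/3) = 10: from z(0) = b we get b = 4, and a·π/3 + 4 = 10 gives a = 18/π, so
    z(θ) = (18/π) θ + 4.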